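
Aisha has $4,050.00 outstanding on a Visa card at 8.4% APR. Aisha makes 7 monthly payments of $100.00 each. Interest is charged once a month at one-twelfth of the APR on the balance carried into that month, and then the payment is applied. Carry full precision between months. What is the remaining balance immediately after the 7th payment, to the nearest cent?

Monthly rate r = 8.4%/12 = 0.7% = 0.007.
Each month: B ← B·(1+r) − $100.00.
Month 1: interest $28.35; balance after payment $3,978.35.
Month 2: interest $27.85; balance after payment $3,906.20.
Month 3: interest $27.34; balance after payment $3,833.54.
Month 4: interest $26.83; balance after payment $3,760.38.
Month 5: interest $26.32; balance after payment $3,686.70.
Month 6: interest $25.81; balance after payment $3,612.51.
Month 7: interest $25.29; balance after payment $3,537.79.

$3,537.79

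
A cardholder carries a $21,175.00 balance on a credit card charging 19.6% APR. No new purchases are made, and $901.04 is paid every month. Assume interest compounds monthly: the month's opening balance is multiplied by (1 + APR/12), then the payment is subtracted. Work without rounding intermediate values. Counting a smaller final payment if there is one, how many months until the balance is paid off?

Monthly rate r = 19.6%/12 = 1.63333% = 0.0163333.
Recurrence: B ← B·(1+r) − $901.04.
Month 1: interest $345.86; balance after payment $20,619.82.
Month 2: interest $336.79; balance after payment $20,055.57.
Closed form: n = −ln(1 − rB₀/P)/ln(1+r) = −ln(0.61616)/ln(1.01633) ≈ 29.890, so the balance reaches zero during payment 30.

30 months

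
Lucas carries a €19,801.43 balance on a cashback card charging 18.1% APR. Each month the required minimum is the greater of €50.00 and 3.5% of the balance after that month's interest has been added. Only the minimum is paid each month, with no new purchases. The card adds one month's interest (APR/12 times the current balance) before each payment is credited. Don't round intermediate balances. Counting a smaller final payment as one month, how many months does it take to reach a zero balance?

Monthly rate r = 18.1%/12 = 1.50833% = 0.0150833.
While 3.5% of the post-interest balance exceeds €50.00, each month B ← (B·(1+r))·(1 − 0.035), i.e. B shrinks by the factor (1+r)·0.965 = 0.97956.
This holds for months 1–129. Entering month 130 the balance is €1,378.60; 3.5% of the post-interest balance is now below €50.00, so the flat €50.00 minimum applies from here.
From month 130 a fixed €50.00 at rate r clears €1,378.60 in 36 more payments. Total: 129 + 36 = 165 months.

165 months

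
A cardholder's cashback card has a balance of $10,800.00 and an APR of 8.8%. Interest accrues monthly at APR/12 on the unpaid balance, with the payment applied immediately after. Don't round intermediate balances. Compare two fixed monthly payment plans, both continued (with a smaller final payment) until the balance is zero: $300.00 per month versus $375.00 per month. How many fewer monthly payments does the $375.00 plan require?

Monthly rate r = 8.8%/12 = 0.733333% = 0.00733333.
At $300.00/mo: n = ⌈−ln(1 − rB₀/P)/ln(1+r)⌉ = 42 payments (last $285.64); total interest = total paid − $10,800.00 = $1,785.64.
At $375.00/mo: 33 payments (last $176.49); total interest $1,376.49.
Payments saved = 42 − 33 = 9.

9 fewer payments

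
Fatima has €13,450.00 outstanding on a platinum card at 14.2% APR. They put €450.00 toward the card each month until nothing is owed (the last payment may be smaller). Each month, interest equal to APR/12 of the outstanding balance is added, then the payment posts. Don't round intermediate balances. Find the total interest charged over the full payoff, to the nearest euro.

Monthly rate r = 14.2%/12 = 1.18333% = 0.0118333.
Payoff takes n = ⌈−ln(1 − rB₀/P)/ln(1+r)⌉ = ⌈37.102⌉ = 38 payments; the last is €46.36.
Total paid = 37·€450.00 + €46.36 = €16,696.36.
Total interest = total paid − principal = €16,696.36 − €13,450.00 = €3,246.36.

€3,246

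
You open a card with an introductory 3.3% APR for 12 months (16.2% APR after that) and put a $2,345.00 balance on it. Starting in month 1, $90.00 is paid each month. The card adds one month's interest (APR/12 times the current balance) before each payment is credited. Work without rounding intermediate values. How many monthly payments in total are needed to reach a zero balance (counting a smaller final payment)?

Promo months 1–12 at r₀ = 3.3%/12 = 0.00275; months 13+ at r₁ = 16.2%/12 = 0.0135.
After month 12: iterate B ← B·(1+r₀) − $90.00 for 12 months → $1,327.08.
Then at r₁ with $90.00/mo: n₂ = −ln(1 − r₁·B/P)/ln(1+r₁) ≈ 16.55 → 17 more payments.

29 months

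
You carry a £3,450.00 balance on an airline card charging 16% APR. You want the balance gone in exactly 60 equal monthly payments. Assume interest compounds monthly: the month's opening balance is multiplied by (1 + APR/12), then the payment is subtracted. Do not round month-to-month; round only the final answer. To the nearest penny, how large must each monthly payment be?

£83.90

Monthly rate r = 16%/12 = 1.33333% = 0.0133333.
Level-payment amortization: P = B₀·r / (1 − (1+r)^(−n)) = 3450.00·0.0133333 / (1 − 1.01333^(−60)).
Denominator 1 − (1+r)^(−60) = 0.548289416.
P = 46 / 0.548289416 ≈ 83.90.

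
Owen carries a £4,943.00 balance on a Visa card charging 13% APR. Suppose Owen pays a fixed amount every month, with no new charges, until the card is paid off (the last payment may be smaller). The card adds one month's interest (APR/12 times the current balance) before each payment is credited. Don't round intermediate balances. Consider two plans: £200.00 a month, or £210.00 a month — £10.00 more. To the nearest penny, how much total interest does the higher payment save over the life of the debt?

Monthly rate r = 13%/12 = 1.08333% = 0.0108333.
At £200.00/mo: n = ⌈−ln(1 − rB₀/P)/ln(1+r)⌉ = 29 payments (last £184.31); total interest = total paid − £4,943.00 = £841.31.
At £210.00/mo: 28 payments (last £67.27); total interest £794.27.
Interest saved = £841.31 − £794.27 = £47.04.

£47.04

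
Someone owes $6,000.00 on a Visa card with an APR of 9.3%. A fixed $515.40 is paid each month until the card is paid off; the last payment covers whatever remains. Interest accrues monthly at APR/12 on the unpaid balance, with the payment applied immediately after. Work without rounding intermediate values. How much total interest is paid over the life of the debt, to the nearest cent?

Monthly rate r = 9.3%/12 = 0.775% = 0.00775.
Payoff takes n = ⌈−ln(1 − rB₀/P)/ln(1+r)⌉ = ⌈12.248⌉ = 13 payments; the last is $128.04.
Total paid = 12·$515.40 + $128.04 = $6,312.84.
Total interest = total paid − principal = $6,312.84 − $6,000.00 = $312.84.

$312.84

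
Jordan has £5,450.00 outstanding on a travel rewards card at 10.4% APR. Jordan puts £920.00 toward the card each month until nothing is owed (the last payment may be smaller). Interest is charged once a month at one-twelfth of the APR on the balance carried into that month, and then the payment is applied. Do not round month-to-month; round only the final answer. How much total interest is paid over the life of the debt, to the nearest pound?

Monthly rate r = 10.4%/12 = 0.866667% = 0.00866667.
Payoff takes n = ⌈−ln(1 − rB₀/P)/ln(1+r)⌉ = ⌈6.108⌉ = 7 payments; the last is £99.48.
Total paid = 6·£920.00 + £99.48 = £5,619.48.
Total interest = total paid − principal = £5,619.48 − £5,450.00 = £169.48.

£169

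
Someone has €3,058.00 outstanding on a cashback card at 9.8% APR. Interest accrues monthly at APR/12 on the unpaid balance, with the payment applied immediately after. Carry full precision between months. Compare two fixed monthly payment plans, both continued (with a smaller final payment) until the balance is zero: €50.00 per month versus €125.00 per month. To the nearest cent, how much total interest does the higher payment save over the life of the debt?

€829.14

Monthly rate r = 9.8%/12 = 0.816667% = 0.00816667.
At €50.00/mo: n = ⌈−ln(1 − rB₀/P)/ln(1+r)⌉ = 86 payments (last €4.61); total interest = total paid − €3,058.00 = €1,196.61.
At €125.00/mo: 28 payments (last €50.47); total interest €367.47.
Interest saved = €1,196.61 − €367.47 = €829.14.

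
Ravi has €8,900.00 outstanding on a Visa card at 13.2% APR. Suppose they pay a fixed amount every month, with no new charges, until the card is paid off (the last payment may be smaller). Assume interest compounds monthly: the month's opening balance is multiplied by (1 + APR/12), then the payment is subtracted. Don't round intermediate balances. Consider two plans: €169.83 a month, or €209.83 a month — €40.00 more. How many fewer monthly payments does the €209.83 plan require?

Monthly rate r = 13.2%/12 = 1.1% = 0.011.
At €169.83/mo: n = ⌈−ln(1 − rB₀/P)/ln(1+r)⌉ = 79 payments (last €90.10); total interest = total paid − €8,900.00 = €4,436.84.
At €209.83/mo: 58 payments (last €93.26); total interest €3,153.57.
Payments saved = 79 − 58 = 21.

21 fewer payments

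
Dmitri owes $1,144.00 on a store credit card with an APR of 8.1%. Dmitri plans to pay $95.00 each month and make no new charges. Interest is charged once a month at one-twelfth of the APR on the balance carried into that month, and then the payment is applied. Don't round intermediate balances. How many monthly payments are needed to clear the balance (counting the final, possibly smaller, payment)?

Monthly rate r = 8.1%/12 = 0.675% = 0.00675.
Recurrence: B ← B·(1+r) − $95.00.
Month 1: interest $7.72; balance after payment $1,056.72.
Month 2: interest $7.13; balance after payment $968.85.
Closed form: n = −ln(1 − rB₀/P)/ln(1+r) = −ln(0.91872)/ln(1.00675) ≈ 12.602, so the balance reaches zero during payment 13.

13 payments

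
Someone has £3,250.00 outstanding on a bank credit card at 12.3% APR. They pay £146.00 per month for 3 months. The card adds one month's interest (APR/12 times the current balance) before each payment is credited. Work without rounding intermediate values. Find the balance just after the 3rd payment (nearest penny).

Monthly rate r = 12.3%/12 = 1.025% = 0.01025.
Each month: B ← B·(1+r) − £146.00.
Month 1: interest £33.31; balance after payment £3,137.31.
Month 2: interest £32.16; balance after payment £3,023.47.
Month 3: interest £30.99; balance after payment £2,908.46.

£2,908.46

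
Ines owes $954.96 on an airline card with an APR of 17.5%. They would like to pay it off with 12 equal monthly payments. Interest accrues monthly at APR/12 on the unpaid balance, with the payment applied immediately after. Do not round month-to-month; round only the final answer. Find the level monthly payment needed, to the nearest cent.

$87.32

Monthly rate r = 17.5%/12 = 1.45833% = 0.0145833.
Level-payment amortization: P = B₀·r / (1 − (1+r)^(−n)) = 954.96·0.0145833 / (1 − 1.01458^(−12)).
Denominator 1 − (1+r)^(−12) = 0.159481428.
P = 13.9265 / 0.159481428 ≈ 87.32.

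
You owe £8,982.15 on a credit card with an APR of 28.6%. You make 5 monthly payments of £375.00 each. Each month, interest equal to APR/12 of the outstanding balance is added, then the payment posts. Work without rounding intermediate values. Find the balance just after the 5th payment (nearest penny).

Monthly rate r = 28.6%/12 = 2.38333% = 0.0238333.
Each month: B ← B·(1+r) − £375.00.
Month 1: interest £214.07; balance after payment £8,821.22.
Month 2: interest £210.24; balance after payment £8,656.46.
Month 3: interest £206.31; balance after payment £8,487.78.
Month 4: interest £202.29; balance after payment £8,315.07.
Month 5: interest £198.18; balance after payment £8,138.24.

£8,138.24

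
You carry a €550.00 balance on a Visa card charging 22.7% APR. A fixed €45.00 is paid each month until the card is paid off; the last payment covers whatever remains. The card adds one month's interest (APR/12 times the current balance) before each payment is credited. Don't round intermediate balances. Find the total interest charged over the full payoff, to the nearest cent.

Monthly rate r = 22.7%/12 = 1.89167% = 0.0189167.
Payoff takes n = ⌈−ln(1 − rB₀/P)/ln(1+r)⌉ = ⌈14.030⌉ = 15 payments; the last is €1.38.
Total paid = 14·€45.00 + €1.38 = €631.38.
Total interest = total paid − principal = €631.38 − €550.00 = €81.38.

€81.38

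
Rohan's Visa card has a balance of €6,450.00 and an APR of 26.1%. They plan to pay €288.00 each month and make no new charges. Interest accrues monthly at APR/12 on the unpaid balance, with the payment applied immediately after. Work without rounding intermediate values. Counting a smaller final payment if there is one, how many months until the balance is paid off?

Monthly rate r = 26.1%/12 = 2.175% = 0.02175.
Recurrence: B ← B·(1+r) − €288.00.
Month 1: interest €140.29; balance after payment €6,302.29.
Month 2: interest €137.07; balance after payment €6,151.36.
Closed form: n = −ln(1 − rB₀/P)/ln(1+r) = −ln(0.51289)/ln(1.02175) ≈ 31.031, so the balance reaches zero during payment 32.

32 payments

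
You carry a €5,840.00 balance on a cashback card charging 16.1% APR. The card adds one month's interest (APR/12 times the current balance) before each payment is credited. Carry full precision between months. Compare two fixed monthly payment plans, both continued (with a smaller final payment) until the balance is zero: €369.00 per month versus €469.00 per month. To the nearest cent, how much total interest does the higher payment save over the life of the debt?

€175.38

Monthly rate r = 16.1%/12 = 1.34167% = 0.0134167.
At €369.00/mo: n = ⌈−ln(1 − rB₀/P)/ln(1+r)⌉ = 18 payments (last €335.81); total interest = total paid − €5,840.00 = €768.81.
At €469.00/mo: 14 payments (last €336.43); total interest €593.43.
Interest saved = €768.81 − €593.43 = €175.38.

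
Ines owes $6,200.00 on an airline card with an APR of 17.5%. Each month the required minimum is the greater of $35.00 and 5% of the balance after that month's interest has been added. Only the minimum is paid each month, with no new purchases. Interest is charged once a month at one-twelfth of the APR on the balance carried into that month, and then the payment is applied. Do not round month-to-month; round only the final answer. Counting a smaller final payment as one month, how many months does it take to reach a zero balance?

Monthly rate r = 17.5%/12 = 1.45833% = 0.0145833.
While 5% of the post-interest balance exceeds $35.00, each month B ← (B·(1+r))·(1 − 0.05), i.e. B shrinks by the factor (1+r)·0.95 = 0.96385.
This holds for months 1–60. Entering month 61 the balance is $680.88; 5% of the post-interest balance is now below $35.00, so the flat $35.00 minimum applies from here.
From month 61 a fixed $35.00 at rate r clears $680.88 in 24 more payments. Total: 60 + 24 = 84 months.

84 months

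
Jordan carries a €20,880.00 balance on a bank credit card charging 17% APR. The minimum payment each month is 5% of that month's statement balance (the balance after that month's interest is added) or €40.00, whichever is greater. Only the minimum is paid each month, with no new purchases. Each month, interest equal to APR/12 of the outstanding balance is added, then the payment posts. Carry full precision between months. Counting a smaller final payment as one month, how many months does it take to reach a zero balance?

Monthly rate r = 17%/12 = 1.41667% = 0.0141667.
While 5% of the post-interest balance exceeds €40.00, each month B ← (B·(1+r))·(1 − 0.05), i.e. B shrinks by the factor (1+r)·0.95 = 0.96346.
This holds for months 1–89. Entering month 90 the balance is €760.08; 5% of the post-interest balance is now below €40.00, so the flat €40.00 minimum applies from here.
From month 90 a fixed €40.00 at rate r clears €760.08 in 23 more payments. Total: 89 + 23 = 112 months.

112 months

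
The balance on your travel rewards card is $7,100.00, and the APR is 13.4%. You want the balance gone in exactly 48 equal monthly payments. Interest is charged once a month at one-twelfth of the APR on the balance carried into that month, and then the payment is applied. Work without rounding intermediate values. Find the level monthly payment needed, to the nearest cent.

Monthly rate r = 13.4%/12 = 1.11667% = 0.0111667.
Level-payment amortization: P = B₀·r / (1 − (1+r)^(−n)) = 7100.00·0.0111667 / (1 − 1.01117^(−48)).
Denominator 1 − (1+r)^(−48) = 0.413175468.
P = 79.2833 / 0.413175468 ≈ 191.89.

$191.89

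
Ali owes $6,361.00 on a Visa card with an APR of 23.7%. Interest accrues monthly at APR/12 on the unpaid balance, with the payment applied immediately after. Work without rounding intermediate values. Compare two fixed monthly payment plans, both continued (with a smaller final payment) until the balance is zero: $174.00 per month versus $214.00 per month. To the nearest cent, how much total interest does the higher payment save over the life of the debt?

$1,711.90

Monthly rate r = 23.7%/12 = 1.975% = 0.01975.
At $174.00/mo: n = ⌈−ln(1 − rB₀/P)/ln(1+r)⌉ = 66 payments (last $79.90); total interest = total paid − $6,361.00 = $5,028.90.
At $214.00/mo: 46 payments (last $48.00); total interest $3,317.00.
Interest saved = $5,028.90 − $3,317.00 = $1,711.90.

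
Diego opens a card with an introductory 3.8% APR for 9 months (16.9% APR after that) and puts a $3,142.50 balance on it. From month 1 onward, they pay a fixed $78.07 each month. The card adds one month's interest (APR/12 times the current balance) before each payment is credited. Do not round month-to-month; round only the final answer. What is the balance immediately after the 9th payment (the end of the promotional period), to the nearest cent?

$2,521.61

Promo months 1–9 at r₀ = 3.8%/12 = 0.00316667; months 10+ at r₁ = 16.9%/12 = 0.0140833.
After month 9: iterate B ← B·(1+r₀) − $78.07 for 9 months → $2,521.61.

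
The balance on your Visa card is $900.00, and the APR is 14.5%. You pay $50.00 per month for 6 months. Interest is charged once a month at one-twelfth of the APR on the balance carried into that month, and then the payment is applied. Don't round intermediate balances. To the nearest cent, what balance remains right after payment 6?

Monthly rate r = 14.5%/12 = 1.20833% = 0.0120833.
Each month: B ← B·(1+r) − $50.00.
Month 1: interest $10.88; balance after payment $860.88.
Month 2: interest $10.40; balance after payment $821.28.
Month 3: interest $9.92; balance after payment $781.20.
Month 4: interest $9.44; balance after payment $740.64.
Month 5: interest $8.95; balance after payment $699.59.
Month 6: interest $8.45; balance after payment $658.04.

$658.04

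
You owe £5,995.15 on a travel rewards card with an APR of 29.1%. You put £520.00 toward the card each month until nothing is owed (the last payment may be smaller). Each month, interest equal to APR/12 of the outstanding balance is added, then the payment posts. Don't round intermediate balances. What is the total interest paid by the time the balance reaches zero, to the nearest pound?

£1,123

Monthly rate r = 29.1%/12 = 2.425% = 0.02425.
Payoff takes n = ⌈−ln(1 − rB₀/P)/ln(1+r)⌉ = ⌈13.686⌉ = 14 payments; the last is £358.01.
Total paid = 13·£520.00 + £358.01 = £7,118.01.
Total interest = total paid − principal = £7,118.01 − £5,995.15 = £1,122.86.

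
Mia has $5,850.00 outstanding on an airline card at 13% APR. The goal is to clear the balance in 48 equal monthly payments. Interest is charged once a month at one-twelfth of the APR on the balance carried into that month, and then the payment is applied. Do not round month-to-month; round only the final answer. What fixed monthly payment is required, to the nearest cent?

$156.94

Monthly rate r = 13%/12 = 1.08333% = 0.0108333.
Level-payment amortization: P = B₀·r / (1 − (1+r)^(−n)) = 5850.00·0.0108333 / (1 − 1.01083^(−48)).
Denominator 1 − (1+r)^(−48) = 0.403814556.
P = 63.375 / 0.403814556 ≈ 156.94.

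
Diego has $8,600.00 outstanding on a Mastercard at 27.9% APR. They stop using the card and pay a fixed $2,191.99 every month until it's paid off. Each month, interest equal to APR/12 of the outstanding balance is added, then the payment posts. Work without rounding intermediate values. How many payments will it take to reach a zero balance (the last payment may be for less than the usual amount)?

5 months

Monthly rate r = 27.9%/12 = 2.325% = 0.02325.
Recurrence: B ← B·(1+r) − $2,191.99.
Month 1: interest $199.95; balance after payment $6,607.96.
Month 2: interest $153.64; balance after payment $4,569.61.
Month 3: interest $106.24; balance after payment $2,483.86.
Month 4: interest $57.75; balance after payment $349.62.
Month 5: interest $8.13; balance after payment $0.00.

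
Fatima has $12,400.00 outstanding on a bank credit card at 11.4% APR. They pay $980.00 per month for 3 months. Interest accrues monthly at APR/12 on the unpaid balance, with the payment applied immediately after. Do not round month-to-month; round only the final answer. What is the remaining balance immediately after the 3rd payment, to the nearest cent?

Monthly rate r = 11.4%/12 = 0.95% = 0.0095.
Each month: B ← B·(1+r) − $980.00.
Month 1: interest $117.80; balance after payment $11,537.80.
Month 2: interest $109.61; balance after payment $10,667.41.
Month 3: interest $101.34; balance after payment $9,788.75.

$9,788.75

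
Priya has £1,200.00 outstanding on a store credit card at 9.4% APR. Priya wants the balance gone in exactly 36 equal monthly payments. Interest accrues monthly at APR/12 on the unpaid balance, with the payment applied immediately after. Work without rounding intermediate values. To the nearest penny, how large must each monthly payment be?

Monthly rate r = 9.4%/12 = 0.783333% = 0.00783333.
Level-payment amortization: P = B₀·r / (1 − (1+r)^(−n)) = 1200.00·0.00783333 / (1 − 1.00783^(−36)).
Denominator 1 − (1+r)^(−36) = 0.24489709.
P = 9.4 / 0.24489709 ≈ 38.38.

£38.38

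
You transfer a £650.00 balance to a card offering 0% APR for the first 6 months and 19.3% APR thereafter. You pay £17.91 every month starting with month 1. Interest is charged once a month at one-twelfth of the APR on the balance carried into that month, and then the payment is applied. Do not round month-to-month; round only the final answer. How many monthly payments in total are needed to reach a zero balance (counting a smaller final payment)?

48 months

Promo months 1–6 at r₀ = 0%/12 = 0; months 7+ at r₁ = 19.3%/12 = 0.0160833.
After month 6 (no interest yet): B = £650.00 − 6·£17.91 = £542.54.
Then at r₁ with £17.91/mo: n₂ = −ln(1 − r₁·B/P)/ln(1+r₁) ≈ 41.86 → 42 more payments.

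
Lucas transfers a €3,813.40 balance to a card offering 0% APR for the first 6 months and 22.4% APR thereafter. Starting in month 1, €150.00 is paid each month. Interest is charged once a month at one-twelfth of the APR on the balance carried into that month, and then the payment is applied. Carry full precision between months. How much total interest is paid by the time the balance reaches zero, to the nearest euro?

Promo months 1–6 at r₀ = 0%/12 = 0; months 7+ at r₁ = 22.4%/12 = 0.0186667.
After month 6 (no interest yet): B = €3,813.40 − 6·€150.00 = €2,913.40.
Then at r₁ with €150.00/mo: n₂ = −ln(1 − r₁·B/P)/ln(1+r₁) ≈ 24.35 → 25 more payments.
Total paid = 30·€150.00 + €52.38 = €4,552.38; interest = €4,552.38 − €3,813.40 = €738.98.

€739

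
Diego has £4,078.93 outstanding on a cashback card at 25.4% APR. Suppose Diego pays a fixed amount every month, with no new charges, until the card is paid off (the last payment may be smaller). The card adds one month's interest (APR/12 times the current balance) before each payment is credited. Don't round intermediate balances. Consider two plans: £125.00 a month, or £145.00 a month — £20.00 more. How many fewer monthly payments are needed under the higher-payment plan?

Monthly rate r = 25.4%/12 = 2.11667% = 0.0211667.
At £125.00/mo: n = ⌈−ln(1 − rB₀/P)/ln(1+r)⌉ = 57 payments (last £2.88); total interest = total paid − £4,078.93 = £2,923.95.
At £145.00/mo: 44 payments (last £29.76); total interest £2,185.83.
Payments saved = 57 − 44 = 13.

13 fewer payments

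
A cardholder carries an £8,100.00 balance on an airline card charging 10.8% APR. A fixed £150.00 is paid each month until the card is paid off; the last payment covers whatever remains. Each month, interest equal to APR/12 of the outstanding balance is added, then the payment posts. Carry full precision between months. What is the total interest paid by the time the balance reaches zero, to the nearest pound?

Monthly rate r = 10.8%/12 = 0.9% = 0.009.
Payoff takes n = ⌈−ln(1 − rB₀/P)/ln(1+r)⌉ = ⌈74.280⌉ = 75 payments; the last is £42.18.
Total paid = 74·£150.00 + £42.18 = £11,142.18.
Total interest = total paid − principal = £11,142.18 − £8,100.00 = £3,042.18.

£3,042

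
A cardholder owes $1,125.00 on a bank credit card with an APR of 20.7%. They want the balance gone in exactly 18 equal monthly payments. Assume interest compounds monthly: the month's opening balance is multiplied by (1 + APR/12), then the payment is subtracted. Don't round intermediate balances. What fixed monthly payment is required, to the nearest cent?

Monthly rate r = 20.7%/12 = 1.725% = 0.01725.
Level-payment amortization: P = B₀·r / (1 − (1+r)^(−n)) = 1125.00·0.01725 / (1 − 1.01725^(−18)).
Denominator 1 − (1+r)^(−18) = 0.264976158.
P = 19.4062 / 0.264976158 ≈ 73.24.

$73.24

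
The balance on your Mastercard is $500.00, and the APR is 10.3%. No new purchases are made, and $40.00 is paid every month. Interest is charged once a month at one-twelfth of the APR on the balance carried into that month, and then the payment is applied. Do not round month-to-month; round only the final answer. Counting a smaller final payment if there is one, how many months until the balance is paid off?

Monthly rate r = 10.3%/12 = 0.858333% = 0.00858333.
Recurrence: B ← B·(1+r) − $40.00.
Month 1: interest $4.29; balance after payment $464.29.
Month 2: interest $3.99; balance after payment $428.28.
Closed form: n = −ln(1 − rB₀/P)/ln(1+r) = −ln(0.89271)/ln(1.00858) ≈ 13.279, so the balance reaches zero during payment 14.

14 months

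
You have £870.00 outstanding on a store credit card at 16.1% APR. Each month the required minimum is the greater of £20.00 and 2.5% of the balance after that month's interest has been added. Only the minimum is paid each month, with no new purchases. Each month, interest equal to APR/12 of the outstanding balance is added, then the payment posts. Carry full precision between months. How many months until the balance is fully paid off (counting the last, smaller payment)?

Monthly rate r = 16.1%/12 = 1.34167% = 0.0134167.
While 2.5% of the post-interest balance exceeds £20.00, each month B ← (B·(1+r))·(1 − 0.025), i.e. B shrinks by the factor (1+r)·0.975 = 0.98808.
This holds for months 1–9. Entering month 10 the balance is £781.00; 2.5% of the post-interest balance is now below £20.00, so the flat £20.00 minimum applies from here.
From month 10 a fixed £20.00 at rate r clears £781.00 in 56 more payments. Total: 9 + 56 = 65 months.

65 months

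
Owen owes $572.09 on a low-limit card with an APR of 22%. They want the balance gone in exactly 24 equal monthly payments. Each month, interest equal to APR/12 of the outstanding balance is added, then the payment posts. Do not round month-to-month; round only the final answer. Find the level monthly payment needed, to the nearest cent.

$29.68

Monthly rate r = 22%/12 = 1.83333% = 0.0183333.
Level-payment amortization: P = B₀·r / (1 − (1+r)^(−n)) = 572.09·0.0183333 / (1 − 1.01833^(−24)).
Denominator 1 − (1+r)^(−24) = 0.353392164.
P = 10.4883 / 0.353392164 ≈ 29.68.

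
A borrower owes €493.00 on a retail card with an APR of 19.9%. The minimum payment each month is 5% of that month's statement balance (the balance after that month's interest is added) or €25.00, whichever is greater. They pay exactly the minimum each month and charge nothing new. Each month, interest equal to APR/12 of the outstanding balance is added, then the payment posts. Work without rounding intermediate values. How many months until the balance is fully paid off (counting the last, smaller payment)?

25 months

Monthly rate r = 19.9%/12 = 1.65833% = 0.0165833.
While 5% of the post-interest balance exceeds €25.00, each month B ← (B·(1+r))·(1 − 0.05), i.e. B shrinks by the factor (1+r)·0.95 = 0.96575.
This holds for months 1–1. Entering month 2 the balance is €476.12; 5% of the post-interest balance is now below €25.00, so the flat €25.00 minimum applies from here.
From month 2 a fixed €25.00 at rate r clears €476.12 in 24 more payments. Total: 1 + 24 = 25 months.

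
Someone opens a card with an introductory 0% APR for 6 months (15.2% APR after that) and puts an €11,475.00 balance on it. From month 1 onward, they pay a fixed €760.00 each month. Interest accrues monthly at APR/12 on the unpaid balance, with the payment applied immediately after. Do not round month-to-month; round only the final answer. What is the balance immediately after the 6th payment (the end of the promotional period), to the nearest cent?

Promo months 1–6 at r₀ = 0%/12 = 0; months 7+ at r₁ = 15.2%/12 = 0.0126667.
After month 6 (no interest yet): B = €11,475.00 − 6·€760.00 = €6,915.00.

€6,915.00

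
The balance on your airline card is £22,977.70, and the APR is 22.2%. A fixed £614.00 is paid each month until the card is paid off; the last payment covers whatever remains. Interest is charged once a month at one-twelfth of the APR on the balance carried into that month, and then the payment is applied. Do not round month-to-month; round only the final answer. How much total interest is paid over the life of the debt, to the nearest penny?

Monthly rate r = 22.2%/12 = 1.85% = 0.0185.
Payoff takes n = ⌈−ln(1 − rB₀/P)/ln(1+r)⌉ = ⌈64.302⌉ = 65 payments; the last is £186.40.
Total paid = 64·£614.00 + £186.40 = £39,482.40.
Total interest = total paid − principal = £39,482.40 − £22,977.70 = £16,504.70.

£16,504.70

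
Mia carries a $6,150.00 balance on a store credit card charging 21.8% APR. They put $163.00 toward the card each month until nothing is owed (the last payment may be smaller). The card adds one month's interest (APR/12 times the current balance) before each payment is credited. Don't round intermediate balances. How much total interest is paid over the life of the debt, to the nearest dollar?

$4,321

Monthly rate r = 21.8%/12 = 1.81667% = 0.0181667.
Payoff takes n = ⌈−ln(1 − rB₀/P)/ln(1+r)⌉ = ⌈64.240⌉ = 65 payments; the last is $39.33.
Total paid = 64·$163.00 + $39.33 = $10,471.33.
Total interest = total paid − principal = $10,471.33 − $6,150.00 = $4,321.33.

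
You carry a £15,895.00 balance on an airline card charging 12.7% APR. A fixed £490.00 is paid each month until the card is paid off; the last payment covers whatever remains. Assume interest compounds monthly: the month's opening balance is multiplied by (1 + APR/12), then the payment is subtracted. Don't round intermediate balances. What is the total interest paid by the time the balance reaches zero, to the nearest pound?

Monthly rate r = 12.7%/12 = 1.05833% = 0.0105833.
Payoff takes n = ⌈−ln(1 − rB₀/P)/ln(1+r)⌉ = ⌈39.946⌉ = 40 payments; the last is £463.83.
Total paid = 39·£490.00 + £463.83 = £19,573.83.
Total interest = total paid − principal = £19,573.83 − £15,895.00 = £3,678.83.

£3,679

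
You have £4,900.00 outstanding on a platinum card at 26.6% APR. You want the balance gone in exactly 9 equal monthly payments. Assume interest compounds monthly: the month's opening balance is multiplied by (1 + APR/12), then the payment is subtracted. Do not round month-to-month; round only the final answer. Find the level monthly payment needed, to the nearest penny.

£606.55

Monthly rate r = 26.6%/12 = 2.21667% = 0.0221667.
Level-payment amortization: P = B₀·r / (1 − (1+r)^(−n)) = 4900.00·0.0221667 / (1 − 1.02217^(−9)).
Denominator 1 − (1+r)^(−9) = 0.17907294.
P = 108.617 / 0.17907294 ≈ 606.55.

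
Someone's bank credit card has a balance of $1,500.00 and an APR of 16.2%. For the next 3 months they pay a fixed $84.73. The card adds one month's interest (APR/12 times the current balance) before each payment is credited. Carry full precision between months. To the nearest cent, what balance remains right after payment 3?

$1,303.94

Monthly rate r = 16.2%/12 = 1.35% = 0.0135.
Each month: B ← B·(1+r) − $84.73.
Month 1: interest $20.25; balance after payment $1,435.52.
Month 2: interest $19.38; balance after payment $1,370.17.
Month 3: interest $18.50; balance after payment $1,303.94.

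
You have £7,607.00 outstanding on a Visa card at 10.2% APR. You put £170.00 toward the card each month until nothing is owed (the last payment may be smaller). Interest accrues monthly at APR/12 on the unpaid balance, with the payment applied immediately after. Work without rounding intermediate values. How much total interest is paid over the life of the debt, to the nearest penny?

£2,005.81

Monthly rate r = 10.2%/12 = 0.85% = 0.0085.
Payoff takes n = ⌈−ln(1 − rB₀/P)/ln(1+r)⌉ = ⌈56.545⌉ = 57 payments; the last is £92.81.
Total paid = 56·£170.00 + £92.81 = £9,612.81.
Total interest = total paid − principal = £9,612.81 − £7,607.00 = £2,005.81.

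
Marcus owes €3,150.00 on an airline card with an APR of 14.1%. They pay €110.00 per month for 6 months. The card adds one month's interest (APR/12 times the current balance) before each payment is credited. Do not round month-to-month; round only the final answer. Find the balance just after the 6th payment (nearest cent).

Monthly rate r = 14.1%/12 = 1.175% = 0.01175.
Each month: B ← B·(1+r) − €110.00.
Month 1: interest €37.01; balance after payment €3,077.01.
Month 2: interest €36.15; balance after payment €3,003.17.
Month 3: interest €35.29; balance after payment €2,928.45.
Month 4: interest €34.41; balance after payment €2,852.86.
Month 5: interest €33.52; balance after payment €2,776.39.
Month 6: interest €32.62; balance after payment €2,699.01.

€2,699.01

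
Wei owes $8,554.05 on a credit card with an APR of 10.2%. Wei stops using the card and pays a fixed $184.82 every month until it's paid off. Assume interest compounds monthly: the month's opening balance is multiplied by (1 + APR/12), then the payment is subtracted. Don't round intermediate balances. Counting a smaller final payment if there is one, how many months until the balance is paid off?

Monthly rate r = 10.2%/12 = 0.85% = 0.0085.
Recurrence: B ← B·(1+r) − $184.82.
Month 1: interest $72.71; balance after payment $8,441.94.
Month 2: interest $71.76; balance after payment $8,328.88.
Closed form: n = −ln(1 − rB₀/P)/ln(1+r) = −ln(0.60659)/ln(1.0085) ≈ 59.061, so the balance reaches zero during payment 60.

60 months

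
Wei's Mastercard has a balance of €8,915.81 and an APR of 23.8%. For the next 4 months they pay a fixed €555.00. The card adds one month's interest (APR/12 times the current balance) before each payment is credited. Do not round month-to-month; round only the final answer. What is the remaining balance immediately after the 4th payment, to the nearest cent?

€7,357.53

Monthly rate r = 23.8%/12 = 1.98333% = 0.0198333.
Each month: B ← B·(1+r) − €555.00.
Month 1: interest €176.83; balance after payment €8,537.64.
Month 2: interest €169.33; balance after payment €8,151.97.
Month 3: interest €161.68; balance after payment €7,758.65.
Month 4: interest €153.88; balance after payment €7,357.53.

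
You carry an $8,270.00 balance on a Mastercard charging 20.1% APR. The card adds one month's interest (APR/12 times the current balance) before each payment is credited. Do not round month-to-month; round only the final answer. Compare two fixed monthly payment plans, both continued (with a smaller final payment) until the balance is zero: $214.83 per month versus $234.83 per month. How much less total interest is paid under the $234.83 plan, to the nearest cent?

Monthly rate r = 20.1%/12 = 1.675% = 0.01675.
At $214.83/mo: n = ⌈−ln(1 − rB₀/P)/ln(1+r)⌉ = 63 payments (last $67.34); total interest = total paid − $8,270.00 = $5,116.80.
At $234.83/mo: 54 payments (last $154.79); total interest $4,330.78.
Interest saved = $5,116.80 − $4,330.78 = $786.02.

$786.02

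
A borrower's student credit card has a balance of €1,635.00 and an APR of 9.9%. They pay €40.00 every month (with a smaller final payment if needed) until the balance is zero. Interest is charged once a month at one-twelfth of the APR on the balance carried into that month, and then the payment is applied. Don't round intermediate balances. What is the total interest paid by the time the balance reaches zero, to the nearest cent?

€367.46

Monthly rate r = 9.9%/12 = 0.825% = 0.00825.
Payoff takes n = ⌈−ln(1 − rB₀/P)/ln(1+r)⌉ = ⌈50.061⌉ = 51 payments; the last is €2.46.
Total paid = 50·€40.00 + €2.46 = €2,002.46.
Total interest = total paid − principal = €2,002.46 − €1,635.00 = €367.46.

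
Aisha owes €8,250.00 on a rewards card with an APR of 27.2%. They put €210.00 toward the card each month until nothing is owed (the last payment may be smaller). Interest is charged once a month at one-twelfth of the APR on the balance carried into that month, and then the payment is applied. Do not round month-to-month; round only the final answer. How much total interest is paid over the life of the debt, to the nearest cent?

€12,471.82

Monthly rate r = 27.2%/12 = 2.26667% = 0.0226667.
Payoff takes n = ⌈−ln(1 − rB₀/P)/ln(1+r)⌉ = ⌈98.673⌉ = 99 payments; the last is €141.82.
Total paid = 98·€210.00 + €141.82 = €20,721.82.
Total interest = total paid − principal = €20,721.82 − €8,250.00 = €12,471.82.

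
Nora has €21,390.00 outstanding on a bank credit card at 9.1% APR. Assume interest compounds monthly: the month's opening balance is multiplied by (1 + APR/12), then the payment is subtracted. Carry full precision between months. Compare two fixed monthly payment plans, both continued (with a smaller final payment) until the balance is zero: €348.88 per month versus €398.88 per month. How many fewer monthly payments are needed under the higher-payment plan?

Monthly rate r = 9.1%/12 = 0.758333% = 0.00758333.
At €348.88/mo: n = ⌈−ln(1 − rB₀/P)/ln(1+r)⌉ = 83 payments (last €271.99); total interest = total paid − €21,390.00 = €7,490.15.
At €398.88/mo: 70 payments (last €37.47); total interest €6,170.19.
Payments saved = 83 − 70 = 13.

13 fewer payments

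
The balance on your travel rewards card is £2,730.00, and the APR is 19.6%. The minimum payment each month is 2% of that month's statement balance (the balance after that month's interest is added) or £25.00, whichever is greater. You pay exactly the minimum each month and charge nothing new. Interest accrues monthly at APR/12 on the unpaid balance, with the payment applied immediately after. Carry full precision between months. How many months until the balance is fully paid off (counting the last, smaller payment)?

Monthly rate r = 19.6%/12 = 1.63333% = 0.0163333.
While 2% of the post-interest balance exceeds £25.00, each month B ← (B·(1+r))·(1 − 0.02), i.e. B shrinks by the factor (1+r)·0.98 = 0.99601.
This holds for months 1–200. Entering month 201 the balance is £1,226.34; 2% of the post-interest balance is now below £25.00, so the flat £25.00 minimum applies from here.
From month 201 a fixed £25.00 at rate r clears £1,226.34 in 100 more payments. Total: 200 + 100 = 300 months.

300 months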